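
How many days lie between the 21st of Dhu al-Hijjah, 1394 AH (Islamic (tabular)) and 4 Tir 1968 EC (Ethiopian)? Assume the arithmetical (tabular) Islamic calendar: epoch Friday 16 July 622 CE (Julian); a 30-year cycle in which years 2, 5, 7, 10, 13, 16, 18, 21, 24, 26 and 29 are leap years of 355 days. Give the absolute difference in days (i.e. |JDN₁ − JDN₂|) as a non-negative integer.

First date → JDN 2442418; second date → JDN 2442791.
The interval is |2442418 − 2442791| = 373 days.

373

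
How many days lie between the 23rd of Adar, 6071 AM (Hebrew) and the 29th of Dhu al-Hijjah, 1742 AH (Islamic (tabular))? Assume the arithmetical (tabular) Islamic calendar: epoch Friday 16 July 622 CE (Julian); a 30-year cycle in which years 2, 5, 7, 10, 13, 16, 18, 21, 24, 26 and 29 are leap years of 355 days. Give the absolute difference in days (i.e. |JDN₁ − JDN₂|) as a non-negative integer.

538

First date → JDN 2565207; second date → JDN 2565745.
The interval is |2565207 − 2565745| = 538 days.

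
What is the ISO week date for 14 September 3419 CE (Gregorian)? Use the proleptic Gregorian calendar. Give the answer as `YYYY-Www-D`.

The weekday is Tuesday (ISO weekday 2).
That Tuesday belongs to ISO week 37 of ISO year 3419.

3419-W37-2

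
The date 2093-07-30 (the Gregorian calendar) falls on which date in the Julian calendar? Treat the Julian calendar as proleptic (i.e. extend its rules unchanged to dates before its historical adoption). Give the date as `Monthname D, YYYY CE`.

July 17, 2093 CE

For dates in this range the Gregorian date is 13 days ahead of the Julian.
30 July 2093 Gregorian − 13 days → 17 July 2093 Julian.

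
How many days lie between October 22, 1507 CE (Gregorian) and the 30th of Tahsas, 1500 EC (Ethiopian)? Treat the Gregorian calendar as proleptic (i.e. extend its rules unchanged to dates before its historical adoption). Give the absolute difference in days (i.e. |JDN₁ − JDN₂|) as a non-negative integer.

76

JDN of the first date = 2271774.
JDN of the second date = 2271850.
|2271850 − 2271774| = 76.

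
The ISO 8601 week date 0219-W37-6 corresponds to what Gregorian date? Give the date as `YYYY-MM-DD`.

0219-09-18

ISO week 1 of 219 is the week containing the first Thursday of 219.
Week 37, day 6 (Saturday) lands on 0219-09-18.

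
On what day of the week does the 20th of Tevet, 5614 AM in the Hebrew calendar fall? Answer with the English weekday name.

Equivalently 20 January 1854 Gregorian, JDN 2398239.
2398239 ≡ 4 (mod 7); counting from Monday = 0 gives Friday.

Friday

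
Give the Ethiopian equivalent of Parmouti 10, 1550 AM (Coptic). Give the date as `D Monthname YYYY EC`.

10 Miyazya 1826 EC

Both dates share Julian Day Number 2391021; in the Ethiopian calendar that is 10 Miyazya 1826 EC.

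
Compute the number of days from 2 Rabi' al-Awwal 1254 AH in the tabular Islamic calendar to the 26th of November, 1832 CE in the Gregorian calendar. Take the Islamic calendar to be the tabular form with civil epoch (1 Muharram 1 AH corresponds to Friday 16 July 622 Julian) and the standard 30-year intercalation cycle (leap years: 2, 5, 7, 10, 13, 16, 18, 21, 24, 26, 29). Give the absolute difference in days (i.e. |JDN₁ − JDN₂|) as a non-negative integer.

First date → JDN 2392521; second date → JDN 2390514.
The interval is |2392521 − 2390514| = 2007 days.

2007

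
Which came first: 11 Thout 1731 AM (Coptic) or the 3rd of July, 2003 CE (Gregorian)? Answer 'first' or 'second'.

second

Converting both to JDN: 2456922 vs 2452824; the smaller is the second.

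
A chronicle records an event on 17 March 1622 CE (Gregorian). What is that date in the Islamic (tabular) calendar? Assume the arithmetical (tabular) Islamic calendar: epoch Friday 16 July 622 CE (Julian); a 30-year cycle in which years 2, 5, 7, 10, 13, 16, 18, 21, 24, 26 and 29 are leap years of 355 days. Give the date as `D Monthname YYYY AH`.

Both dates share Julian Day Number 2313559; in the tabular Islamic calendar that is 4 Jumada al-Awwal 1031 AH.

4 Jumada al-Awwal 1031 AH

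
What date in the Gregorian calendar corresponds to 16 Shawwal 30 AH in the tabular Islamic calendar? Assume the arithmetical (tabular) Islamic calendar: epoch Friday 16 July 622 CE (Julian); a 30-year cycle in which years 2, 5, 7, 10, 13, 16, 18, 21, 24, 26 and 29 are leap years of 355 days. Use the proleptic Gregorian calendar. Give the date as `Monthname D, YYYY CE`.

Both dates share Julian Day Number 1958998; in the Gregorian calendar that is 15 June 651 CE.

June 15, 651 CE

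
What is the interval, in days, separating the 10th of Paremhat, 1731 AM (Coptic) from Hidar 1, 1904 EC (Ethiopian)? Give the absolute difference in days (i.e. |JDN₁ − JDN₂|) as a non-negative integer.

First date → JDN 2457101; second date → JDN 2419352.
The interval is |2457101 − 2419352| = 37749 days.

37749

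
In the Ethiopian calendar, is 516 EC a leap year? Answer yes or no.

no

516 mod 4 = 0; in the Ethiopian calendar a year is leap when year mod 4 = 3, so it is a common year.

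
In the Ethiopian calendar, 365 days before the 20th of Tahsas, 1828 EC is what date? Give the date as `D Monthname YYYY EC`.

JDN of the 20th of Tahsas, 1828 EC = 2391642.
2391642 − 365 = 2391277.
JDN 2391277 in the Ethiopian calendar is 21 Tahsas 1827 EC.

21 Tahsas 1827 EC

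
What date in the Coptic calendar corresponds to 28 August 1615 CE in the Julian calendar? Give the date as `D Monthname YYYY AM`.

5 Pi Kogi Enavot 1331 AM

Julian Day Number of the source date = 2311176.
Converting JDN 2311176 to the Coptic calendar gives 5 Pi Kogi Enavot 1331 AM.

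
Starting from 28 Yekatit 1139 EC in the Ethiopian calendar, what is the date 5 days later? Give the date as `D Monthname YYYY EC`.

3 Megabit 1139 EC

The starting date is JDN 2140052; 2140052 + 5 = 2140057.
JDN 2140057 corresponds to 3 Megabit 1139 EC.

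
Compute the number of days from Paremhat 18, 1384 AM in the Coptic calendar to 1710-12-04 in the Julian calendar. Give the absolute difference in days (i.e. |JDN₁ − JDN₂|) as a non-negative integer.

JDN of the first date = 2330368.
JDN of the second date = 2345973.
|2345973 − 2330368| = 15605.

15605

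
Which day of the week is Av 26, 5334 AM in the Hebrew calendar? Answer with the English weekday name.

This is JDN 2296186 (23 August 1574 Gregorian).
2296186 ≡ 4 (mod 7); counting from Monday = 0 gives Friday.

Friday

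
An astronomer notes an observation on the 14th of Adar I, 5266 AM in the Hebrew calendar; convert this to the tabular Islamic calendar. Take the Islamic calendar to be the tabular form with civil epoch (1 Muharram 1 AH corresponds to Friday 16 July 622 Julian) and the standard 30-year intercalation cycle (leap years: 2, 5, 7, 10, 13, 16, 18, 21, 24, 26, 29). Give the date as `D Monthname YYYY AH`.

The source date corresponds to 18 February 1506 in the proleptic Gregorian calendar (JDN 2271163).
That day falls on 14 Ramadan 911 AH in the tabular Islamic calendar.

14 Ramadan 911 AH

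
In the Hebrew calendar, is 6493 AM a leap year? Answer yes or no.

Hebrew year 6493 is year 14 of its 19-year Metonic cycle; leap years are at positions 3, 6, 8, 11, 14, 17, 19, so it is a leap year (13 months).

yes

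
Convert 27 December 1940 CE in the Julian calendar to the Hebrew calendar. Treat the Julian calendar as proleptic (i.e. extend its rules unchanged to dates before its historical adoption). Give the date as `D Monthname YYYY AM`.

10 Tevet 5701 AM

Both dates share Julian Day Number 2430004; in the Hebrew calendar that is 10 Tevet 5701 AM.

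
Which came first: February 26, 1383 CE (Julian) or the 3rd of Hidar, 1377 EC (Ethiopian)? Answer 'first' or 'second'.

Converting both to JDN: 2226255 vs 2226867; the smaller is the first.

first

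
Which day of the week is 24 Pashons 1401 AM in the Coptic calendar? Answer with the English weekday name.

Tuesday

This is JDN 2336643 (29 May 1685 Gregorian).
Since JDN mod 7 = 1 (0 = Monday), the day is Tuesday.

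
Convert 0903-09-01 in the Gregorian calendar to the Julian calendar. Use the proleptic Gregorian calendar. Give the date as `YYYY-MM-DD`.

For dates in this range the Gregorian date is 5 days ahead of the Julian.
1 September 903 Gregorian − 5 days → 27 August 903 Julian.

0903-08-27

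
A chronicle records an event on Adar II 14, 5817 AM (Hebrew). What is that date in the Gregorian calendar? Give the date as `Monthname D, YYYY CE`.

March 20, 2057 CE

Both dates share Julian Day Number 2472443; in the Gregorian calendar that is 20 March 2057 CE.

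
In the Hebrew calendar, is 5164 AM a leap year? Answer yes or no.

no

Hebrew year 5164 is year 15 of its 19-year Metonic cycle; leap years are at positions 3, 6, 8, 11, 14, 17, 19, so it is a common year (12 months).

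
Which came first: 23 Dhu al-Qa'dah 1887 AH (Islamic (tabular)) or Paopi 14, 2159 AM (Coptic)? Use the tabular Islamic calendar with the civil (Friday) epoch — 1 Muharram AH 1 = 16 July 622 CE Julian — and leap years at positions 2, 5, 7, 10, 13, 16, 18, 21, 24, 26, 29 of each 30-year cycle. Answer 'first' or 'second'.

First date → JDN 2617093; second date → JDN 2613282.
JDN 2613282 < JDN 2617093, so the second date is earlier.

second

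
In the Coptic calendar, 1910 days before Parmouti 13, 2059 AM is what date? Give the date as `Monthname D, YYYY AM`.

Tobi 19, 2054 AM

The starting date is JDN 2576936; 2576936 − 1910 = 2575026.
JDN 2575026 corresponds to Tobi 19, 2054 AM.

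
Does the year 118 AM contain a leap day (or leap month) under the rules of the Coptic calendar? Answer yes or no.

118 mod 4 = 2; in the Coptic calendar a year is leap when year mod 4 = 3, so it is a common year.

no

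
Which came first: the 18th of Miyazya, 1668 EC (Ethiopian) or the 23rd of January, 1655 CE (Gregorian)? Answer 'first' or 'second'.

First date → JDN 2333320; second date → JDN 2325559.
JDN 2325559 < JDN 2333320, so the second date is earlier.

second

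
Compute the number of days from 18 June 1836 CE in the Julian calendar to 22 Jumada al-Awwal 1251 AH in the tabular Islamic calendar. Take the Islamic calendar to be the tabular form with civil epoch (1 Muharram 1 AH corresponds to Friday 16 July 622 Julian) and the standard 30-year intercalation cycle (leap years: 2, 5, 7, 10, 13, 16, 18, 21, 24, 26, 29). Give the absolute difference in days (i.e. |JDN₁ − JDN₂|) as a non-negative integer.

First date → JDN 2391826; second date → JDN 2391537.
The interval is |2391826 − 2391537| = 289 days.

289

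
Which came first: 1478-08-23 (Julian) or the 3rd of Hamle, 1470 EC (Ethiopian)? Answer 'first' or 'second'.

second

The two dates have Julian Day Numbers 2261132 and 2261075 respectively.
Since 2261075 < 2261132, the second date comes first.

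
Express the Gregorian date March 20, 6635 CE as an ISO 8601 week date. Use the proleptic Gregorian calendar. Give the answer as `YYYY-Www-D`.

6635-W12-5

The weekday is Friday (ISO weekday 5).
That Friday belongs to ISO week 12 of ISO year 6635.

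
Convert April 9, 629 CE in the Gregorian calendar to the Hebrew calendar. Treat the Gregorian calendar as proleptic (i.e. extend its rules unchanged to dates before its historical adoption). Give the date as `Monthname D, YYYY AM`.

Nisan 8, 4389 AM

Julian Day Number of the source date = 1950896.
Converting JDN 1950896 to the Hebrew calendar gives 8 Nisan 4389 AM.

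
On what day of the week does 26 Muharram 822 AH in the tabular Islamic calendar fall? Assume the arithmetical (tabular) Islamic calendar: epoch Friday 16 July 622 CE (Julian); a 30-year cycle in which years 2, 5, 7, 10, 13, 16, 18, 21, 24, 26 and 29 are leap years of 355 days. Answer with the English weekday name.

In the proleptic Gregorian calendar this is 3 March 1419 (JDN 2239400).
2239400 ≡ 2 (mod 7); counting from Monday = 0 gives Wednesday.

Wednesday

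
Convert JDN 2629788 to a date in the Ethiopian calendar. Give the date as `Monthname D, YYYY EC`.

The Gregorian equivalent of JDN 2629788 is 5 January 2488.
In the Ethiopian calendar that day is Tahsas 23, 2480 EC.

Tahsas 23, 2480 EC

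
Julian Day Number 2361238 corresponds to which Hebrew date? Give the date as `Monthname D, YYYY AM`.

Tishrei 22, 5513 AM

The Gregorian equivalent of JDN 2361238 is 30 September 1752.
In the Hebrew calendar that day is Tishrei 22, 5513 AM.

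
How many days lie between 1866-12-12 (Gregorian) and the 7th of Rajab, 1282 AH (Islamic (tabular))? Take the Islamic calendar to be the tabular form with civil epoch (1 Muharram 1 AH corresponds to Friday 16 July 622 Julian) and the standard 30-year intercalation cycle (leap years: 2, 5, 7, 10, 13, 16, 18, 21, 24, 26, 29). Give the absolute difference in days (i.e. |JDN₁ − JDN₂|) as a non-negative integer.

JDN of the first date = 2402948.
JDN of the second date = 2402567.
|2402567 − 2402948| = 381.

381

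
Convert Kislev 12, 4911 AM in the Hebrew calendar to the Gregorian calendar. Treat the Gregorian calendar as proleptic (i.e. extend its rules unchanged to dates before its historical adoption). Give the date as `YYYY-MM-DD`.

1150-12-10

Both dates share Julian Day Number 2141432; in the Gregorian calendar that is 10 December 1150 CE.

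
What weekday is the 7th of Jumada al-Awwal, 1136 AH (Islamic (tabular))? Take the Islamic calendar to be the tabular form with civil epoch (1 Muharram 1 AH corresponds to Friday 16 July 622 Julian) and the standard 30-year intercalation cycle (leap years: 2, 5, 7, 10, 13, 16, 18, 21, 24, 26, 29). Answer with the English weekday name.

Wednesday

This is JDN 2350770 (2 February 1724 Gregorian).
JDN 2350770 mod 7 = 2, and JDN 0 was a Monday, so this is a Wednesday.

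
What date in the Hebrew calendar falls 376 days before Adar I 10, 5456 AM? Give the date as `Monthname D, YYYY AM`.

JDN of Adar I 10, 5456 AM = 2340555.
2340555 − 376 = 2340179.
JDN 2340179 in the Hebrew calendar is Shevat 17, 5455 AM.

Shevat 17, 5455 AM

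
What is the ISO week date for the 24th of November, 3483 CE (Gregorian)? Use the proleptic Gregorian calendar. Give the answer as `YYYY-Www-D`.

The weekday is Saturday (ISO weekday 6).
That Saturday belongs to ISO week 47 of ISO year 3483.

3483-W47-6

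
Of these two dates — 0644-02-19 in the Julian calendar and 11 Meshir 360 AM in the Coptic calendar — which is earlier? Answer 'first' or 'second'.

second

The two dates have Julian Day Numbers 1956328 and 1956315 respectively.
Since 1956315 < 1956328, the second date comes first.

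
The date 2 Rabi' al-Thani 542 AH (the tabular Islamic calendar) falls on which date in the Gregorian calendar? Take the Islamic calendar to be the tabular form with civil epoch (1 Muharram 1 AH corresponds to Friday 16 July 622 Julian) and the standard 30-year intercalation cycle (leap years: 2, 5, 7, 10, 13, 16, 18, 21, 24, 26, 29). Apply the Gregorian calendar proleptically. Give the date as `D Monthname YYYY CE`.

Both dates share Julian Day Number 2140242; in the Gregorian calendar that is 7 September 1147 CE.

7 September 1147 CE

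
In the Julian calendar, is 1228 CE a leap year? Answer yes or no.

yes

1228 mod 4 = 0, so it is a leap year in the Julian calendar.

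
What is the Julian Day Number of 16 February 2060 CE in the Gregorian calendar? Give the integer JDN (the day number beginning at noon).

2473506

JDN 2451545 is 1 January 2000 CE (Gregorian); the target day is +21961 days from there, so JDN = 2473506.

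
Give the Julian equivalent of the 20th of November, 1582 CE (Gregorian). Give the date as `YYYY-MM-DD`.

The Julian–Gregorian offset here is 10 days (Julian trailing).
20 November 1582 Gregorian − 10 days → 10 November 1582 Julian.

1582-11-10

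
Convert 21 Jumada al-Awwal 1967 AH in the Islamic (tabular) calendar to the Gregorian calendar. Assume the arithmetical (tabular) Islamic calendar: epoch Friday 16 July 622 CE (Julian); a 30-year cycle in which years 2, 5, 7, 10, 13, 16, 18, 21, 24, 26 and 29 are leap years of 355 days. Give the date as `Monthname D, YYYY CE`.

May 20, 2530 CE

Julian Day Number of the source date = 2645263.
Converting JDN 2645263 to the Gregorian calendar gives 20 May 2530 CE.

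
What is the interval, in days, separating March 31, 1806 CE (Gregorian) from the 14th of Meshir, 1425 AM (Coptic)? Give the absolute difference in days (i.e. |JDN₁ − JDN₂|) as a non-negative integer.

JDN of the first date = 2380777.
JDN of the second date = 2345309.
|2345309 − 2380777| = 35468.

35468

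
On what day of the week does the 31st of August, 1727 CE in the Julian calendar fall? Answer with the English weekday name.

Thursday

This is JDN 2352087 (11 September 1727 Gregorian).
JDN 2352087 mod 7 = 3, and JDN 0 was a Monday, so this is a Thursday.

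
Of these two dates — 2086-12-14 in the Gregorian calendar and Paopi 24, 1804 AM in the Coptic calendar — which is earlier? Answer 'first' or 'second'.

first

Converting both to JDN: 2483304 vs 2483629; the smaller is the first.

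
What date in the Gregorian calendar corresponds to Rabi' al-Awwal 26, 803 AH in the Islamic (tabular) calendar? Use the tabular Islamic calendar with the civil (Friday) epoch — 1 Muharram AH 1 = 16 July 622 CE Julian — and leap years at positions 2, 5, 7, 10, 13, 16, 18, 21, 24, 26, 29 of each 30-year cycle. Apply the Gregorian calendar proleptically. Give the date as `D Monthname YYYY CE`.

Julian Day Number of the source date = 2232726.
Converting JDN 2232726 to the Gregorian calendar gives 23 November 1400 CE.

23 November 1400 CE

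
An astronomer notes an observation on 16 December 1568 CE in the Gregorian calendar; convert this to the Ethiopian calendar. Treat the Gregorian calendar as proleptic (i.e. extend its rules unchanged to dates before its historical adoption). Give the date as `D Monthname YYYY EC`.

10 Tahsas 1561 EC

Both dates share Julian Day Number 2294110; in the Ethiopian calendar that is 10 Tahsas 1561 EC.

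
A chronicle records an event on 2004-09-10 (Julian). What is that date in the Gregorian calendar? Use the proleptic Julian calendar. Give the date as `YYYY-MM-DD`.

The Julian–Gregorian offset here is 13 days (Julian trailing).
10 September 2004 Julian + 13 days → 23 September 2004 Gregorian.

2004-09-23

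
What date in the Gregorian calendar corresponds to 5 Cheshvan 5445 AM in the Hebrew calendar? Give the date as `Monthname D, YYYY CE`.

October 13, 1684 CE

Julian Day Number of the source date = 2336415.
Converting JDN 2336415 to the Gregorian calendar gives 13 October 1684 CE.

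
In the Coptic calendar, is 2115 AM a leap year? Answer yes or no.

2115 mod 4 = 3; in the Coptic calendar a year is leap when year mod 4 = 3, so it is a leap year.

yes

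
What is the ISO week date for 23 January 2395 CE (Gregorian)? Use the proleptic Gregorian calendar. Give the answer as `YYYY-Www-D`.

2395-W04-1

The weekday is Monday (ISO weekday 1).
That Monday belongs to ISO week 4 of ISO year 2395.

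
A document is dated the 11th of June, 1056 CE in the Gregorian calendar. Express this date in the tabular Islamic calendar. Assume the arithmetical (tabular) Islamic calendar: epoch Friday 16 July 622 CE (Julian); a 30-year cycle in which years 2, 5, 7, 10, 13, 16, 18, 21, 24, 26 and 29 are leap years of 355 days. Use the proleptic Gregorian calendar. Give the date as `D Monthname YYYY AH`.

Both dates share Julian Day Number 2106918; in the tabular Islamic calendar that is 18 Rabi' al-Awwal 448 AH.

18 Rabi' al-Awwal 448 AH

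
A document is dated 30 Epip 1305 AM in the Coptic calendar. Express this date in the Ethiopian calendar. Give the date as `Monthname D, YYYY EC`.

Hamle 30, 1581 EC

The source date corresponds to 3 August 1589 in the Gregorian calendar (JDN 2301645).
That day falls on 30 Hamle 1581 EC in the Ethiopian calendar.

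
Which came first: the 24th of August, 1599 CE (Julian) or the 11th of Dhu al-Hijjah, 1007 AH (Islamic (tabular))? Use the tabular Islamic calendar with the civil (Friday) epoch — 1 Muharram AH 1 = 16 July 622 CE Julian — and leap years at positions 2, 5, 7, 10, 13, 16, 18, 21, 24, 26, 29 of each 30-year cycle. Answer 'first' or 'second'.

First date → JDN 2305328; second date → JDN 2305268.
JDN 2305268 < JDN 2305328, so the second date is earlier.

second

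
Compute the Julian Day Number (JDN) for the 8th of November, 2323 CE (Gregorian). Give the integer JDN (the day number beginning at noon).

2569829

JDN 2299161 is 15 October 1582 CE (Gregorian); the target day is +270668 days from there, so JDN = 2569829.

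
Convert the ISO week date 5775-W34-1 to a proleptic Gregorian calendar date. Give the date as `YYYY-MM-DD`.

ISO week 1 of 5775 is the week containing the first Thursday of 5775.
Week 34, day 1 (Monday) lands on 5775-08-21.

5775-08-21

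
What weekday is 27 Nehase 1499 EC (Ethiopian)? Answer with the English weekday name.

Friday

This is JDN 2271721 (30 August 1507 Gregorian).
2271721 ≡ 4 (mod 7); counting from Monday = 0 gives Friday.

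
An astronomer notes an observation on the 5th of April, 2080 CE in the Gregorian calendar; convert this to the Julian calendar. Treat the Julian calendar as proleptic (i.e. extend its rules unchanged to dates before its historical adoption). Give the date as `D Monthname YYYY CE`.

At this point the Julian calendar is 13 days behind the Gregorian.
5 April 2080 Gregorian − 13 days → 23 March 2080 Julian.

23 March 2080 CE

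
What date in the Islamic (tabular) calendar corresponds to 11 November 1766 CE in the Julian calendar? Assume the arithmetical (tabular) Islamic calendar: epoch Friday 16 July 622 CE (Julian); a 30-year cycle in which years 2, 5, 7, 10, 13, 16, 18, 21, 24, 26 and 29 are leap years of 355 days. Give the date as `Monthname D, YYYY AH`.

The source date corresponds to 22 November 1766 in the Gregorian calendar (JDN 2366404).
That day falls on 19 Jumada al-Thani 1180 AH in the tabular Islamic calendar.

Jumada al-Thani 19, 1180 AH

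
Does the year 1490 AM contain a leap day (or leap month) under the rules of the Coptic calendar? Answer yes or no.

no

1490 mod 4 = 2; in the Coptic calendar a year is leap when year mod 4 = 3, so it is a common year.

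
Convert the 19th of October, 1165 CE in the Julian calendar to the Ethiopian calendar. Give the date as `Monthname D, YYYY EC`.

The source date corresponds to 26 October 1165 in the proleptic Gregorian calendar (JDN 2146866).
That day falls on 22 Tikimt 1158 EC in the Ethiopian calendar.

Tikimt 22, 1158 EC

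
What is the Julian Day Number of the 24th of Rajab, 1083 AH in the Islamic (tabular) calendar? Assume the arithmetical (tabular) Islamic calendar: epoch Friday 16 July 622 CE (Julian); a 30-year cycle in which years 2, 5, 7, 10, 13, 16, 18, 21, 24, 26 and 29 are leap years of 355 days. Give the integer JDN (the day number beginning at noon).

2332065

In the Gregorian calendar the same day is 15 November 1672.
JDN 2299161 is 15 October 1582 CE (Gregorian); the target day is +32904 days from there, so JDN = 2332065.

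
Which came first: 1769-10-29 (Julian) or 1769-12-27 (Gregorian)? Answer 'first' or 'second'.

first

The two dates have Julian Day Numbers 2367487 and 2367535 respectively.
Since 2367487 < 2367535, the first date comes first.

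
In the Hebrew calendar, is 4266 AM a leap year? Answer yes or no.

no

Hebrew year 4266 is year 10 of its 19-year Metonic cycle; leap years are at positions 3, 6, 8, 11, 14, 17, 19, so it is a common year (12 months).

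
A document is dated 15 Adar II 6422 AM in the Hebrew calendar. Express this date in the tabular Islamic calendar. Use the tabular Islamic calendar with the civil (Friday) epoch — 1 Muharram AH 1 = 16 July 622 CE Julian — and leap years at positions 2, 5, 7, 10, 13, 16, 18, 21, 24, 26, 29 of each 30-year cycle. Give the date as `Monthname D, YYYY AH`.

Julian Day Number of the source date = 2693422.
Converting JDN 2693422 to the tabular Islamic calendar gives 15 Rabi' al-Thani 2103 AH.

Rabi' al-Thani 15, 2103 AH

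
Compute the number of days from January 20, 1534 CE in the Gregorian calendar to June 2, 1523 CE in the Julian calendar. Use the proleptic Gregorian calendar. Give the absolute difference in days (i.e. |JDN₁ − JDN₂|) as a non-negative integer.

JDN of the first date = 2281361.
JDN of the second date = 2277486.
|2277486 − 2281361| = 3875.

3875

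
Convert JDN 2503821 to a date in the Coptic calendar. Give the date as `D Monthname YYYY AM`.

JDN 2503821 is 16 February 2143 in the Gregorian calendar.
In the Coptic calendar that day is 8 Meshir 1859 AM.

8 Meshir 1859 AM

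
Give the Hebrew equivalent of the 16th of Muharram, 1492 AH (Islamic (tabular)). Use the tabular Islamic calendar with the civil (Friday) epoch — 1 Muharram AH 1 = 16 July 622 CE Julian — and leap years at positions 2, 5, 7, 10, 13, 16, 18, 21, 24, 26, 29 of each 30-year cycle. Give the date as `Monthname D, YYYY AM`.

Adar 17, 5829 AM

Both dates share Julian Day Number 2476816; in the Hebrew calendar that is 17 Adar 5829 AM.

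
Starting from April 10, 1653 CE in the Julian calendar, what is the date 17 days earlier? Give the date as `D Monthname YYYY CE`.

The starting date is JDN 2324916; 2324916 − 17 = 2324899.
JDN 2324899 corresponds to 24 March 1653 CE.

24 March 1653 CE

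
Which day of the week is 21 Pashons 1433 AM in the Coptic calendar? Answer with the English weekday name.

In the Gregorian calendar this is 27 May 1717 (JDN 2348328).
JDN 2348328 mod 7 = 3, and JDN 0 was a Monday, so this is a Thursday.

Thursday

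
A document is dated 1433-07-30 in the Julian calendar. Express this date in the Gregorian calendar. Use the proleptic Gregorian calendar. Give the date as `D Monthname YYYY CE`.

For dates in this range the Gregorian date is 9 days ahead of the Julian.
30 July 1433 Julian + 9 days → 8 August 1433 Gregorian.

8 August 1433 CE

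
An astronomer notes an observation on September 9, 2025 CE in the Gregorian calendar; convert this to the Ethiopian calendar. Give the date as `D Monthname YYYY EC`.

Julian Day Number of the source date = 2460928.
Converting JDN 2460928 to the Ethiopian calendar gives 4 Pagume 2017 EC.

4 Pagume 2017 EC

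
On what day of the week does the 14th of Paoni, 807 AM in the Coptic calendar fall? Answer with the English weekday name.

This is JDN 2119704 (14 June 1091 Gregorian).
Since JDN mod 7 = 6 (0 = Monday), the day is Sunday.

Sunday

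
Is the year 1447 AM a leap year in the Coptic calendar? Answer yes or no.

1447 mod 4 = 3; in the Coptic calendar a year is leap when year mod 4 = 3, so it is a leap year.

yes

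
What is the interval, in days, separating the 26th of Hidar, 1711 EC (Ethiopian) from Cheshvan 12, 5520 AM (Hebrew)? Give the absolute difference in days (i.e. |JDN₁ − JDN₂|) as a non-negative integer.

14944

First date → JDN 2348883; second date → JDN 2363827.
The interval is |2348883 − 2363827| = 14944 days.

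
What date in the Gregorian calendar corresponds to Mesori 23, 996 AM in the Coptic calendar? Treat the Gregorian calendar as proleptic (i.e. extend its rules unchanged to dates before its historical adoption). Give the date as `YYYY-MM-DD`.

Both dates share Julian Day Number 2188806; in the Gregorian calendar that is 23 August 1280 CE.

1280-08-23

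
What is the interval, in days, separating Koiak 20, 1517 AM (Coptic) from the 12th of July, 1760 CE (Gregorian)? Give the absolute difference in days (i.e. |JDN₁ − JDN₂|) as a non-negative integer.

JDN of the first date = 2378858.
JDN of the second date = 2364080.
|2364080 − 2378858| = 14778.

14778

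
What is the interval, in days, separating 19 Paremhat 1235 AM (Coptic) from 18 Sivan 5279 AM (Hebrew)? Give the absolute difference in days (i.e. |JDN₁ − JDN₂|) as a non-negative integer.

64

First date → JDN 2275946; second date → JDN 2276010.
The interval is |2275946 − 2276010| = 64 days.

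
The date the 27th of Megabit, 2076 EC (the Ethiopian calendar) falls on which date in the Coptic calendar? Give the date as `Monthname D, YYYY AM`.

Julian Day Number of the source date = 2482321.
Converting JDN 2482321 to the Coptic calendar gives 27 Paremhat 1800 AM.

Paremhat 27, 1800 AM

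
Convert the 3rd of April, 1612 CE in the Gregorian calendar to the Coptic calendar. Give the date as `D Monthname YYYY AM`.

28 Paremhat 1328 AM

Julian Day Number of the source date = 2309924.
Converting JDN 2309924 to the Coptic calendar gives 28 Paremhat 1328 AM.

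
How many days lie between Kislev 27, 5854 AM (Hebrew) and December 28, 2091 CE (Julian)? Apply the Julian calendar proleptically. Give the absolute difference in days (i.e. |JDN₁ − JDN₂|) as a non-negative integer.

706

First date → JDN 2485863; second date → JDN 2485157.
The interval is |2485863 − 2485157| = 706 days.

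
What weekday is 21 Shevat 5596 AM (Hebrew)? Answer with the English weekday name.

In the Gregorian calendar this is 9 February 1836 (JDN 2391684).
2391684 ≡ 1 (mod 7); counting from Monday = 0 gives Tuesday.

Tuesday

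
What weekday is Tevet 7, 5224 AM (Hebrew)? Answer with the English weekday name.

In the proleptic Gregorian calendar this is 28 December 1463 (JDN 2255771).
Since JDN mod 7 = 0 (0 = Monday), the day is Monday.

Monday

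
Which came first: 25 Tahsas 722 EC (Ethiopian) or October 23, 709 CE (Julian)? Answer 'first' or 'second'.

second

Converting both to JDN: 1987680 vs 1980316; the smaller is the second.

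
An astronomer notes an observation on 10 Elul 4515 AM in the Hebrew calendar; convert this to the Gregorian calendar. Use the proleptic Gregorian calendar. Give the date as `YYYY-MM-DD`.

0755-08-26

Julian Day Number of the source date = 1997055.
Converting JDN 1997055 to the Gregorian calendar gives 26 August 755 CE.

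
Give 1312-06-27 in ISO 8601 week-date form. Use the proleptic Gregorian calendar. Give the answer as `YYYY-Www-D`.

1312-W26-1

The weekday is Monday (ISO weekday 1).
That Monday belongs to ISO week 26 of ISO year 1312.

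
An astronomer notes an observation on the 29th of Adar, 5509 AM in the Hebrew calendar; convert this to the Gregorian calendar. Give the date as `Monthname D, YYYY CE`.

March 19, 1749 CE

Julian Day Number of the source date = 2359947.
Converting JDN 2359947 to the Gregorian calendar gives 19 March 1749 CE.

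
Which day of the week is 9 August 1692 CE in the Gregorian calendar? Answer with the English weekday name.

2339272 ≡ 5 (mod 7); counting from Monday = 0 gives Saturday.

Saturday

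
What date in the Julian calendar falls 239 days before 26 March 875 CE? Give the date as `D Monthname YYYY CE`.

JDN of 26 March 875 CE = 2040736.
2040736 − 239 = 2040497.
JDN 2040497 in the Julian calendar is 30 July 874 CE.

30 July 874 CE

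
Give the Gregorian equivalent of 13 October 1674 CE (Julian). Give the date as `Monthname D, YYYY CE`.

October 23, 1674 CE

For dates in this range the Gregorian date is 10 days ahead of the Julian.
13 October 1674 Julian + 10 days → 23 October 1674 Gregorian.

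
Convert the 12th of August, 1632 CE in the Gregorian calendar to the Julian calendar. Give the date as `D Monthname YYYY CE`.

2 August 1632 CE

For dates in this range the Gregorian date is 10 days ahead of the Julian.
12 August 1632 Gregorian − 10 days → 2 August 1632 Julian.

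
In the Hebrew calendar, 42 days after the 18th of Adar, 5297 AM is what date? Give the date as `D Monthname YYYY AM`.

1 Iyar 5297 AM

The starting date is JDN 2282507; 2282507 + 42 = 2282549.
JDN 2282549 corresponds to 1 Iyar 5297 AM.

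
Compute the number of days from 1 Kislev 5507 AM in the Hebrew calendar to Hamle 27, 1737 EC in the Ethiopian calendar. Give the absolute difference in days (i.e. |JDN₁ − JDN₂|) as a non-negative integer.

470

First date → JDN 2359091; second date → JDN 2358621.
The interval is |2359091 − 2358621| = 470 days.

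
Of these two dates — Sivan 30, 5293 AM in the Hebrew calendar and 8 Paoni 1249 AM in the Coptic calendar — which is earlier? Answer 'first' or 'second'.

second

The two dates have Julian Day Numbers 2281160 and 2281139 respectively.
Since 2281139 < 2281160, the second date comes first.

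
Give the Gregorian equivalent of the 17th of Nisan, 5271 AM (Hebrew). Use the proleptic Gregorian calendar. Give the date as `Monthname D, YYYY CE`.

April 25, 1511 CE

Both dates share Julian Day Number 2273055; in the Gregorian calendar that is 25 April 1511 CE.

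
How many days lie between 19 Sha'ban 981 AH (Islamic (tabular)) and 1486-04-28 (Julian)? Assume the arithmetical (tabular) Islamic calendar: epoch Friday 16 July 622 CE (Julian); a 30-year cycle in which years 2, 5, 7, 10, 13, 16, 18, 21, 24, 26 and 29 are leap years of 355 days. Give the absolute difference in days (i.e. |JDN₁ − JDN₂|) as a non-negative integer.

32007

First date → JDN 2295944; second date → JDN 2263937.
The interval is |2295944 − 2263937| = 32007 days.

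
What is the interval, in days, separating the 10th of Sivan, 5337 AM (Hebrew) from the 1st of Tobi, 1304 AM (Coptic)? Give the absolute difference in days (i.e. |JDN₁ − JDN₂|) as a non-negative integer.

JDN of the first date = 2297203.
JDN of the second date = 2301071.
|2301071 − 2297203| = 3868.

3868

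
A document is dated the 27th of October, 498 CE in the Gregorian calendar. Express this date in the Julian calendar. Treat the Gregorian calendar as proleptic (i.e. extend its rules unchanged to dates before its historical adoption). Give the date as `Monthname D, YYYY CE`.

October 26, 498 CE

The Julian–Gregorian offset here is 1 day (Julian trailing).
27 October 498 Gregorian − 1 day → 26 October 498 Julian.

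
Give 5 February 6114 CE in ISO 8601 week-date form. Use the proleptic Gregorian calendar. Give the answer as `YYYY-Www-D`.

6114-W06-1

The weekday is Monday (ISO weekday 1).
That Monday belongs to ISO week 6 of ISO year 6114.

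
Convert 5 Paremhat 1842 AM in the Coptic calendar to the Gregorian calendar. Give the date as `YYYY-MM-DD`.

Julian Day Number of the source date = 2497639.
Converting JDN 2497639 to the Gregorian calendar gives 15 March 2126 CE.

2126-03-15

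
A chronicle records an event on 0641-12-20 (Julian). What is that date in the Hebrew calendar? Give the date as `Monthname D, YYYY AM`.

Tevet 12, 4402 AM

Both dates share Julian Day Number 1955537; in the Hebrew calendar that is 12 Tevet 4402 AM.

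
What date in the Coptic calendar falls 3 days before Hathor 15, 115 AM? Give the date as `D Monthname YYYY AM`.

Counting 3 days back from JDN 1866742 reaches JDN 1866739, which is 12 Hathor 115 AM.

12 Hathor 115 AM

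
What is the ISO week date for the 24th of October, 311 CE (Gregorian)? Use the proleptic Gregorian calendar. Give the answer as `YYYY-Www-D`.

The weekday is Tuesday (ISO weekday 2).
That Tuesday belongs to ISO week 43 of ISO year 311.

0311-W43-2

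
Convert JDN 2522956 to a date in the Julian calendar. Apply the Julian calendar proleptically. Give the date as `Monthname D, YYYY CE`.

June 24, 2195 CE

The Gregorian equivalent of JDN 2522956 is 8 July 2195.
In the Julian calendar that day is June 24, 2195 CE.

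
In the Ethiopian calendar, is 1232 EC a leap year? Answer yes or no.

no

1232 mod 4 = 0; in the Ethiopian calendar a year is leap when year mod 4 = 3, so it is a common year.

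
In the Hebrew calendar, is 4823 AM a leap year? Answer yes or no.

Hebrew year 4823 is year 16 of its 19-year Metonic cycle; leap years are at positions 3, 6, 8, 11, 14, 17, 19, so it is a common year (12 months).

no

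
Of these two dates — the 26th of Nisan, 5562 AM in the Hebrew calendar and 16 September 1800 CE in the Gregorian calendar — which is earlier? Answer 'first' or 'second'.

second

Converting both to JDN: 2379344 vs 2378755; the smaller is the second.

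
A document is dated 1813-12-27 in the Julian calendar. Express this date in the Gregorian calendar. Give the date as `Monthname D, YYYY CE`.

January 8, 1814 CE

For dates in this range the Gregorian date is 12 days ahead of the Julian.
27 December 1813 Julian + 12 days → 8 January 1814 Gregorian.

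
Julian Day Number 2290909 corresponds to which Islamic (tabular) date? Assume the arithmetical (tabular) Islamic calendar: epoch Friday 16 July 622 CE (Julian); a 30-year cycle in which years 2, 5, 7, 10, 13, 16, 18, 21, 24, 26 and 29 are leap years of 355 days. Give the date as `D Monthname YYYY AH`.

The proleptic Gregorian equivalent of JDN 2290909 is 12 March 1560.
In the tabular Islamic calendar that day is 4 Jumada al-Thani 967 AH.

4 Jumada al-Thani 967 AH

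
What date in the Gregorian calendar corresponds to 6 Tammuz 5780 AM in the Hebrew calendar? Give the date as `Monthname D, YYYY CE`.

Julian Day Number of the source date = 2459029.
Converting JDN 2459029 to the Gregorian calendar gives 28 June 2020 CE.

June 28, 2020 CE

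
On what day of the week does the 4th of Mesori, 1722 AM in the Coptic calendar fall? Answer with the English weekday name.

Thursday

In the Gregorian calendar this is 10 August 2006 (JDN 2453958).
JDN 2453958 mod 7 = 3, and JDN 0 was a Monday, so this is a Thursday.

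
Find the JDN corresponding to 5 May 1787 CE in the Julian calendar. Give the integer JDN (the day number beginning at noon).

2373884

Equivalently 16 May 1787 (Gregorian).
JDN 2299161 is 15 October 1582 CE (Gregorian); the target day is +74723 days from there, so JDN = 2373884.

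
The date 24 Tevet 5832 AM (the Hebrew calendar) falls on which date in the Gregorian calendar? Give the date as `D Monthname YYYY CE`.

Both dates share Julian Day Number 2477857; in the Gregorian calendar that is 15 January 2072 CE.

15 January 2072 CE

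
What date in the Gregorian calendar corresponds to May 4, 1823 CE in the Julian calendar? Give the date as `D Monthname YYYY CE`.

16 May 1823 CE

For dates in this range the Gregorian date is 12 days ahead of the Julian.
4 May 1823 Julian + 12 days → 16 May 1823 Gregorian.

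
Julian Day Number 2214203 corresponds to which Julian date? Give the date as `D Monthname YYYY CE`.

The proleptic Gregorian equivalent of JDN 2214203 is 7 March 1350.
In the Julian calendar that day is 27 February 1350 CE.

27 February 1350 CE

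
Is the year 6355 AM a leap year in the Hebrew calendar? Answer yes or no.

Hebrew year 6355 is year 9 of its 19-year Metonic cycle; leap years are at positions 3, 6, 8, 11, 14, 17, 19, so it is a common year (12 months).

no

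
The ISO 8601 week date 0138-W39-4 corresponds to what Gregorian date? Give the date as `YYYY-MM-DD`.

0138-09-25

ISO week 1 of 138 is the week containing the first Thursday of 138.
Week 39, day 4 (Thursday) lands on 0138-09-25.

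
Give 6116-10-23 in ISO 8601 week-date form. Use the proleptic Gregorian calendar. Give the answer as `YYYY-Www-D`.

The weekday is Friday (ISO weekday 5).
That Friday belongs to ISO week 43 of ISO year 6116.

6116-W43-5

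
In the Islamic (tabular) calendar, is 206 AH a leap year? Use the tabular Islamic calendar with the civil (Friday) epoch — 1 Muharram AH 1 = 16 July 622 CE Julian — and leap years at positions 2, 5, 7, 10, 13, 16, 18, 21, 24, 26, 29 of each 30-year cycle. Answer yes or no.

yes

Year 206 AH is year 26 of its 30-year cycle; leap positions are 2, 5, 7, 10, 13, 16, 18, 21, 24, 26, 29, so it is a leap year (355 days).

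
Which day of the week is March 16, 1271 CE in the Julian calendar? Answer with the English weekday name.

Monday

Equivalently 23 March 1271 Gregorian, JDN 2185365.
Since JDN mod 7 = 0 (0 = Monday), the day is Monday.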